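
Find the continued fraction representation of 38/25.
[1; 1, 1, 12]

Euclidean algorithm steps:
38 = 1 × 25 + 13
25 = 1 × 13 + 12
13 = 1 × 12 + 1
12 = 12 × 1 + 0
Continued fraction: [1; 1, 1, 12]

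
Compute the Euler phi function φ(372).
120

372 = 2^2 × 3 × 31
φ(n) = n × ∏(1 - 1/p) for each prime p dividing n
φ(372) = 372 × (1 - 1/2) × (1 - 1/3) × (1 - 1/31) = 120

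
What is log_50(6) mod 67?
46

Baby-step giant-step with step n = ⌈√67⌉ = 9.
Baby steps 50^j mod 67 (j:value) for j=0..8: 0:1, 1:50, 2:21, 3:45, 4:39, 5:7, 6:15, 7:13, 8:47.
Giant-step multiplier: 50^(-9) ≡ 50^(66-9) = 50^57 ≡ 27 (mod 67).
Giant steps γ_i = 6·27^i mod 67: γ_0=6, γ_1=28, γ_2=19, γ_3=44, γ_4=49, γ_5=50 (in table at j=1).
x = i·n + j = 5·9 + 1 = 46.
Check: 50^46 ≡ 6 (mod 67).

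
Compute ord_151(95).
75

151 is prime, so ord(95) divides φ(151) = 150.
Divisors of 150: 1, 2, 3, 5, 6, 10, 15, 25, 30, 50, 75, 150.
Repeated squaring: 95^1 ≡ 95, 95^2 ≡ 116, 95^4 ≡ 17, 95^8 ≡ 138, 95^16 ≡ 18, 95^32 ≡ 22, 95^64 ≡ 31, 95^128 ≡ 55 (mod 151).
Test 95^d mod 151 for each divisor d in increasing order:
95^1 ≡ 95
95^2 ≡ 116
95^3 = 95^2·95^1 ≡ 148
95^5 = 95^4·95^1 ≡ 105
95^6 = 95^4·95^2 ≡ 9
95^10 = 95^8·95^2 ≡ 2
95^15 = 95^8·95^4·95^2·95^1 ≡ 59
95^25 = 95^16·95^8·95^1 ≡ 118
95^30 = 95^16·95^8·95^4·95^2 ≡ 8
95^50 = 95^32·95^16·95^2 ≡ 32
95^75 = 95^64·95^8·95^2·95^1 ≡ 1  ← first divisor giving 1
The order is 75.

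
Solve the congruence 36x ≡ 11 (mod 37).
x ≡ 26 (mod 37)

gcd(36, 37) = 1, which divides 11, so solutions exist.
Find 36^(-1) mod 37 by the extended Euclidean algorithm:
37 = 1 × 36 + 1  ⟹  1 = (1)·37 + (-1)·36
So (-1)·36 ≡ 1 (mod 37), i.e. 36^(-1) ≡ -1 ≡ 36 (mod 37).
x ≡ 36 × 11 = 396 ≡ 26 (mod 37).
Check: 36 × 26 = 936 ≡ 11 (mod 37).
Unique solution: x ≡ 26 (mod 37)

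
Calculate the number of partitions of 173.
362326859895

p(n) counts ways to write n as a sum of positive integers (order ignored).
Euler's pentagonal recurrence: p(k) = p(k-1) + p(k-2) - p(k-5) - p(k-7) + p(k-12) + p(k-15) - ... (offsets j(3j∓1)/2, signs ++--, p(0)=1, p(<0)=0).
DP table for k = 0..172: p(0)=1, p(1)=1, p(2)=2, p(3)=3, p(4)=5, p(5)=7, p(6)=11, p(7)=15, p(8)=22, p(9)=30, p(10)=42, p(11)=56, p(12)=77, p(13)=101, p(14)=135, p(15)=176, p(16)=231, p(17)=297, p(18)=385, p(19)=490, p(20)=627, p(21)=792, p(22)=1002, p(23)=1255, p(24)=1575, p(25)=1958, p(26)=2436, p(27)=3010, p(28)=3718, p(29)=4565, p(30)=5604, p(31)=6842, p(32)=8349, p(33)=10143, p(34)=12310, p(35)=14883, p(36)=17977, p(37)=21637, p(38)=26015, p(39)=31185, p(40)=37338, p(41)=44583, p(42)=53174, p(43)=63261, p(44)=75175, p(45)=89134, p(46)=105558, p(47)=124754, p(48)=147273, p(49)=173525, p(50)=204226, p(51)=239943, p(52)=281589, p(53)=329931, p(54)=386155, p(55)=451276, p(56)=526823, p(57)=614154, p(58)=715220, p(59)=831820, p(60)=966467, p(61)=1121505, p(62)=1300156, p(63)=1505499, p(64)=1741630, p(65)=2012558, p(66)=2323520, p(67)=2679689, p(68)=3087735, p(69)=3554345, p(70)=4087968, p(71)=4697205, p(72)=5392783, p(73)=6185689, p(74)=7089500, p(75)=8118264, p(76)=9289091, p(77)=10619863, p(78)=12132164, p(79)=13848650, p(80)=15796476, p(81)=18004327, p(82)=20506255, p(83)=23338469, p(84)=26543660, p(85)=30167357, p(86)=34262962, p(87)=38887673, p(88)=44108109, p(89)=49995925, p(90)=56634173, p(91)=64112359, p(92)=72533807, p(93)=82010177, p(94)=92669720, p(95)=104651419, p(96)=118114304, p(97)=133230930, p(98)=150198136, p(99)=169229875, p(100)=190569292, p(101)=214481126, p(102)=241265379, p(103)=271248950, p(104)=304801365, p(105)=342325709, p(106)=384276336, p(107)=431149389, p(108)=483502844, p(109)=541946240, p(110)=607163746, p(111)=679903203, p(112)=761002156, p(113)=851376628, p(114)=952050665, p(115)=1064144451, p(116)=1188908248, p(117)=1327710076, p(118)=1482074143, p(119)=1653668665, p(120)=1844349560, p(121)=2056148051, p(122)=2291320912, p(123)=2552338241, p(124)=2841940500, p(125)=3163127352, p(126)=3519222692, p(127)=3913864295, p(128)=4351078600, p(129)=4835271870, p(130)=5371315400, p(131)=5964539504, p(132)=6620830889, p(133)=7346629512, p(134)=8149040695, p(135)=9035836076, p(136)=10015581680, p(137)=11097645016, p(138)=12292341831, p(139)=13610949895, p(140)=15065878135, p(141)=16670689208, p(142)=18440293320, p(143)=20390982757, p(144)=22540654445, p(145)=24908858009, p(146)=27517052599, p(147)=30388671978, p(148)=33549419497, p(149)=37027355200, p(150)=40853235313, p(151)=45060624582, p(152)=49686288421, p(153)=54770336324, p(154)=60356673280, p(155)=66493182097, p(156)=73232243759, p(157)=80630964769, p(158)=88751778802, p(159)=97662728555, p(160)=107438159466, p(161)=118159068427, p(162)=129913904637, p(163)=142798995930, p(164)=156919475295, p(165)=172389800255, p(166)=189334822579, p(167)=207890420102, p(168)=228204732751, p(169)=250438925115, p(170)=274768617130, p(171)=301384802048, p(172)=330495499613.
Final step: p(173) = p(172) + p(171) - p(168) - p(166) + p(161) + p(158) - p(151) - p(147) + p(138) + p(133) - p(122) - p(116) + p(103) + p(96) - p(81) - p(73) + p(56) + p(47) - p(28) - p(18)
= 330495499613 + 301384802048 - 228204732751 - 189334822579 + 118159068427 + 88751778802 - 45060624582 - 30388671978 + 12292341831 + 7346629512 - 2291320912 - 1188908248 + 271248950 + 118114304 - 18004327 - 6185689 + 526823 + 124754 - 3718 - 385
= 362326859895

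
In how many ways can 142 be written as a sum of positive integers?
18440293320

p(n) counts ways to write n as a sum of positive integers (order ignored).
Euler's pentagonal recurrence: p(k) = p(k-1) + p(k-2) - p(k-5) - p(k-7) + p(k-12) + p(k-15) - ... (offsets j(3j∓1)/2, signs ++--, p(0)=1, p(<0)=0).
DP table for k = 0..141: p(0)=1, p(1)=1, p(2)=2, p(3)=3, p(4)=5, p(5)=7, p(6)=11, p(7)=15, p(8)=22, p(9)=30, p(10)=42, p(11)=56, p(12)=77, p(13)=101, p(14)=135, p(15)=176, p(16)=231, p(17)=297, p(18)=385, p(19)=490, p(20)=627, p(21)=792, p(22)=1002, p(23)=1255, p(24)=1575, p(25)=1958, p(26)=2436, p(27)=3010, p(28)=3718, p(29)=4565, p(30)=5604, p(31)=6842, p(32)=8349, p(33)=10143, p(34)=12310, p(35)=14883, p(36)=17977, p(37)=21637, p(38)=26015, p(39)=31185, p(40)=37338, p(41)=44583, p(42)=53174, p(43)=63261, p(44)=75175, p(45)=89134, p(46)=105558, p(47)=124754, p(48)=147273, p(49)=173525, p(50)=204226, p(51)=239943, p(52)=281589, p(53)=329931, p(54)=386155, p(55)=451276, p(56)=526823, p(57)=614154, p(58)=715220, p(59)=831820, p(60)=966467, p(61)=1121505, p(62)=1300156, p(63)=1505499, p(64)=1741630, p(65)=2012558, p(66)=2323520, p(67)=2679689, p(68)=3087735, p(69)=3554345, p(70)=4087968, p(71)=4697205, p(72)=5392783, p(73)=6185689, p(74)=7089500, p(75)=8118264, p(76)=9289091, p(77)=10619863, p(78)=12132164, p(79)=13848650, p(80)=15796476, p(81)=18004327, p(82)=20506255, p(83)=23338469, p(84)=26543660, p(85)=30167357, p(86)=34262962, p(87)=38887673, p(88)=44108109, p(89)=49995925, p(90)=56634173, p(91)=64112359, p(92)=72533807, p(93)=82010177, p(94)=92669720, p(95)=104651419, p(96)=118114304, p(97)=133230930, p(98)=150198136, p(99)=169229875, p(100)=190569292, p(101)=214481126, p(102)=241265379, p(103)=271248950, p(104)=304801365, p(105)=342325709, p(106)=384276336, p(107)=431149389, p(108)=483502844, p(109)=541946240, p(110)=607163746, p(111)=679903203, p(112)=761002156, p(113)=851376628, p(114)=952050665, p(115)=1064144451, p(116)=1188908248, p(117)=1327710076, p(118)=1482074143, p(119)=1653668665, p(120)=1844349560, p(121)=2056148051, p(122)=2291320912, p(123)=2552338241, p(124)=2841940500, p(125)=3163127352, p(126)=3519222692, p(127)=3913864295, p(128)=4351078600, p(129)=4835271870, p(130)=5371315400, p(131)=5964539504, p(132)=6620830889, p(133)=7346629512, p(134)=8149040695, p(135)=9035836076, p(136)=10015581680, p(137)=11097645016, p(138)=12292341831, p(139)=13610949895, p(140)=15065878135, p(141)=16670689208.
Final step: p(142) = p(141) + p(140) - p(137) - p(135) + p(130) + p(127) - p(120) - p(116) + p(107) + p(102) - p(91) - p(85) + p(72) + p(65) - p(50) - p(42) + p(25) + p(16)
= 16670689208 + 15065878135 - 11097645016 - 9035836076 + 5371315400 + 3913864295 - 1844349560 - 1188908248 + 431149389 + 241265379 - 64112359 - 30167357 + 5392783 + 2012558 - 204226 - 53174 + 1958 + 231
= 18440293320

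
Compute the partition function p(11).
56

p(n) counts ways to write n as a sum of positive integers (order ignored).
Euler's pentagonal recurrence: p(k) = p(k-1) + p(k-2) - p(k-5) - p(k-7) + p(k-12) + p(k-15) - ... (offsets j(3j∓1)/2, signs ++--, p(0)=1, p(<0)=0).
DP table for k = 0..10: p(0)=1, p(1)=1, p(2)=2, p(3)=3, p(4)=5, p(5)=7, p(6)=11, p(7)=15, p(8)=22, p(9)=30, p(10)=42.
Final step: p(11) = p(10) + p(9) - p(6) - p(4)
= 42 + 30 - 11 - 5
= 56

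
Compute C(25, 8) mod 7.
5

Using Lucas' theorem:
Write n=25 and k=8 in base 7:
n in base 7: [3, 4]
k in base 7: [1, 1]
C(25,8) mod 7 = ∏ C(n_i, k_i) mod 7
Digit binomials (mod 7): C(3,1) = 3; C(4,1) = 4
Product: 3 × 4 = 12 ≡ 5 (mod 7)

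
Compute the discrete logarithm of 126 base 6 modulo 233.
128

Baby-step giant-step with step n = ⌈√233⌉ = 16.
Baby steps 6^j mod 233 (j:value) for j=0..15: 0:1, 1:6, 2:36, 3:216, 4:131, 5:87, 6:56, 7:103, 8:152, 9:213, 10:113, 11:212, 12:107, 13:176, 14:124, 15:45.
Giant-step multiplier: 6^(-16) ≡ 6^(232-16) = 6^216 ≡ 63 (mod 233).
Giant steps γ_i = 126·63^i mod 233: γ_0=126, γ_1=16, γ_2=76, γ_3=128, γ_4=142, γ_5=92, γ_6=204, γ_7=37, γ_8=1 (in table at j=0).
x = i·n + j = 8·16 + 0 = 128.
Check: 6^128 ≡ 126 (mod 233).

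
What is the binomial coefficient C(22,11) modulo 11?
2

Using Lucas' theorem:
Write n=22 and k=11 in base 11:
n in base 11: [2, 0]
k in base 11: [1, 0]
C(22,11) mod 11 = ∏ C(n_i, k_i) mod 11
Digit binomials (mod 11): C(2,1) = 2; C(0,0) = 1
Product: 2 × 1 = 2 ≡ 2 (mod 11)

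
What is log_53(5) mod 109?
28

Baby-step giant-step with step n = ⌈√109⌉ = 11.
Baby steps 53^j mod 109 (j:value) for j=0..10: 0:1, 1:53, 2:84, 3:92, 4:80, 5:98, 6:71, 7:57, 8:78, 9:101, 10:12.
Giant-step multiplier: 53^(-11) ≡ 53^(108-11) = 53^97 ≡ 6 (mod 109).
Giant steps γ_i = 5·6^i mod 109: γ_0=5, γ_1=30, γ_2=71 (in table at j=6).
x = i·n + j = 2·11 + 6 = 28.
Check: 53^28 ≡ 5 (mod 109).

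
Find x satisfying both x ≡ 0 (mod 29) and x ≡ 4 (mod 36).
580

Using Chinese Remainder Theorem:
M = 29 × 36 = 1044
M1 = 36, M2 = 29
y1 = 36^(-1) mod 29 = 25
y2 = 29^(-1) mod 36 = 5
x = (0×36×25 + 4×29×5) mod 1044 = 580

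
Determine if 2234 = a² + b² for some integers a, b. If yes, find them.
5² + 47² (a=5, b=47)

Factorization: 2234 = 2 × 1117
By Fermat: n is sum of two squares iff every prime p ≡ 3 (mod 4) appears to even power.
All primes ≡ 3 (mod 4) appear to even power.
Search a = 0, 1, 2, … for 2234 - a² a perfect square: first hit at a = 5: 2234 - 25 = 2209 = 47².
2234 = 5² + 47² = 25 + 2209 ✓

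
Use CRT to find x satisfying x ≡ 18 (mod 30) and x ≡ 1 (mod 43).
1248

Using Chinese Remainder Theorem:
M = 30 × 43 = 1290
M1 = 43, M2 = 30
y1 = 43^(-1) mod 30 = 7
y2 = 30^(-1) mod 43 = 33
x = (18×43×7 + 1×30×33) mod 1290 = 1248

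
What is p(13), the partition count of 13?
101

p(n) counts ways to write n as a sum of positive integers (order ignored).
Euler's pentagonal recurrence: p(k) = p(k-1) + p(k-2) - p(k-5) - p(k-7) + p(k-12) + p(k-15) - ... (offsets j(3j∓1)/2, signs ++--, p(0)=1, p(<0)=0).
DP table for k = 0..12: p(0)=1, p(1)=1, p(2)=2, p(3)=3, p(4)=5, p(5)=7, p(6)=11, p(7)=15, p(8)=22, p(9)=30, p(10)=42, p(11)=56, p(12)=77.
Final step: p(13) = p(12) + p(11) - p(8) - p(6) + p(1)
= 77 + 56 - 22 - 11 + 1
= 101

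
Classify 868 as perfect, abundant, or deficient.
abundant

Proper divisors of 868: sum = 1 + 2 + 4 + 7 + 14 + 28 + 31 + 62 + 124 + 217 + 434 = 924
Since 924 > 868, 868 is abundant.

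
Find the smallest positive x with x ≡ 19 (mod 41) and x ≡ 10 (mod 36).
1126

Using Chinese Remainder Theorem:
M = 41 × 36 = 1476
M1 = 36, M2 = 41
y1 = 36^(-1) mod 41 = 8
y2 = 41^(-1) mod 36 = 29
x = (19×36×8 + 10×41×29) mod 1476 = 1126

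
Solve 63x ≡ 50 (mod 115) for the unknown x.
x ≡ 30 (mod 115)

gcd(63, 115) = 1, which divides 50, so solutions exist.
Find 63^(-1) mod 115 by the extended Euclidean algorithm:
115 = 1 × 63 + 52  ⟹  52 = (1)·115 + (-1)·63
63 = 1 × 52 + 11  ⟹  11 = (-1)·115 + (2)·63
52 = 4 × 11 + 8  ⟹  8 = (5)·115 + (-9)·63
11 = 1 × 8 + 3  ⟹  3 = (-6)·115 + (11)·63
8 = 2 × 3 + 2  ⟹  2 = (17)·115 + (-31)·63
3 = 1 × 2 + 1  ⟹  1 = (-23)·115 + (42)·63
So (42)·63 ≡ 1 (mod 115), i.e. 63^(-1) ≡ 42 (mod 115).
x ≡ 42 × 50 = 2100 ≡ 30 (mod 115).
Check: 63 × 30 = 1890 ≡ 50 (mod 115).
Unique solution: x ≡ 30 (mod 115)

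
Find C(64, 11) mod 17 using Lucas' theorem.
10

Using Lucas' theorem:
Write n=64 and k=11 in base 17:
n in base 17: [3, 13]
k in base 17: [0, 11]
C(64,11) mod 17 = ∏ C(n_i, k_i) mod 17
Digit binomials (mod 17): C(3,0) = 1; C(13,11) = 78 ≡ 10
Product: 1 × 10 = 10 ≡ 10 (mod 17)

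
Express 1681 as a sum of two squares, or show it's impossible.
0² + 41² (a=0, b=41)

Factorization: 1681 = 41^2
By Fermat: n is sum of two squares iff every prime p ≡ 3 (mod 4) appears to even power.
All primes ≡ 3 (mod 4) appear to even power.
Search a = 0, 1, 2, … for 1681 - a² a perfect square: first hit at a = 0: 1681 - 0 = 1681 = 41².
1681 = 0² + 41² = 0 + 1681 ✓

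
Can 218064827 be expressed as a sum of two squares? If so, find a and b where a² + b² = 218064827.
Not possible

Factorization: 218064827 = 97 × 131^3
By Fermat: n is sum of two squares iff every prime p ≡ 3 (mod 4) appears to even power.
Prime(s) ≡ 3 (mod 4) with odd exponent: [(131, 3)]
Therefore 218064827 cannot be expressed as a² + b².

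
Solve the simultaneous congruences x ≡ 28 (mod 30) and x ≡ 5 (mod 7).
208

Using Chinese Remainder Theorem:
M = 30 × 7 = 210
M1 = 7, M2 = 30
y1 = 7^(-1) mod 30 = 13
y2 = 30^(-1) mod 7 = 4
x = (28×7×13 + 5×30×4) mod 210 = 208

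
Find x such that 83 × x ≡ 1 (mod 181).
24

gcd(83, 181) = 1, so the inverse exists.
Extended Euclidean algorithm on (181, 83):
181 = 2 × 83 + 15  ⟹  15 = (1)·181 + (-2)·83
83 = 5 × 15 + 8  ⟹  8 = (-5)·181 + (11)·83
15 = 1 × 8 + 7  ⟹  7 = (6)·181 + (-13)·83
8 = 1 × 7 + 1  ⟹  1 = (-11)·181 + (24)·83
So (24)·83 ≡ 1 (mod 181), i.e. 83^(-1) ≡ 24 (mod 181).
Check: 83 × 24 = 1992 ≡ 1 (mod 181)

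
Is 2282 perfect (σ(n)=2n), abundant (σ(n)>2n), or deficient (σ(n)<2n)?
deficient

Proper divisors of 2282: sum = 1 + 2 + 7 + 14 + 163 + 326 + 1141 = 1654
Since 1654 < 2282, 2282 is deficient.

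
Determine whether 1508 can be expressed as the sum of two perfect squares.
8² + 38² (a=8, b=38)

Factorization: 1508 = 2^2 × 13 × 29
By Fermat: n is sum of two squares iff every prime p ≡ 3 (mod 4) appears to even power.
All primes ≡ 3 (mod 4) appear to even power.
Search a = 0, 1, 2, … for 1508 - a² a perfect square: first hit at a = 8: 1508 - 64 = 1444 = 38².
1508 = 8² + 38² = 64 + 1444 ✓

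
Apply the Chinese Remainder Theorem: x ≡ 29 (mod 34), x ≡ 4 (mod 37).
1151

Using Chinese Remainder Theorem:
M = 34 × 37 = 1258
M1 = 37, M2 = 34
y1 = 37^(-1) mod 34 = 23
y2 = 34^(-1) mod 37 = 12
x = (29×37×23 + 4×34×12) mod 1258 = 1151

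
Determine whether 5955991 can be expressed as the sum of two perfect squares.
Not possible

Factorization: 5955991 = 29 × 59^3
By Fermat: n is sum of two squares iff every prime p ≡ 3 (mod 4) appears to even power.
Prime(s) ≡ 3 (mod 4) with odd exponent: [(59, 3)]
Therefore 5955991 cannot be expressed as a² + b².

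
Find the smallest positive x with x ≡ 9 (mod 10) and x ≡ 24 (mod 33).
189

Using Chinese Remainder Theorem:
M = 10 × 33 = 330
M1 = 33, M2 = 10
y1 = 33^(-1) mod 10 = 7
y2 = 10^(-1) mod 33 = 10
x = (9×33×7 + 24×10×10) mod 330 = 189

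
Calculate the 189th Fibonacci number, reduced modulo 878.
796

Matrix identity: Q^n = [[F_(n+1), F_n], [F_n, F_(n-1)]] with Q = [[1,1],[1,0]].
n = 189 = 10111101₂. Square-and-multiply, entries mod 878:
Q^1 = [[1,1],[1,0]]
Q^2 = (Q^1)² = [[2,1],[1,1]]
Q^5 = (Q^2)²·Q = [[8,5],[5,3]]
Q^11 = (Q^5)²·Q = [[144,89],[89,55]]
Q^23 = (Q^11)²·Q = [[712,561],[561,151]]
Q^47 = (Q^23)²·Q = [[222,735],[735,365]]
Q^94 = (Q^47)² = [[371,347],[347,24]]
Q^189 = (Q^94)²·Q = [[15,796],[796,97]]
F_189 mod 878 = Q^189[0][1] = 796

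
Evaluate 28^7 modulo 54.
28

Repeated squaring. Binary of 7 = 111.
28^1 ≡ 28 (mod 54); 28^2 ≡ 28 (mod 54); 28^4 ≡ 28 (mod 54)
28^7 = 28^1 × 28^2 × 28^4 ≡ 28 (mod 54)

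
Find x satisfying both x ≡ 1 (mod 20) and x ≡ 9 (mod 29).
241

Using Chinese Remainder Theorem:
M = 20 × 29 = 580
M1 = 29, M2 = 20
y1 = 29^(-1) mod 20 = 9
y2 = 20^(-1) mod 29 = 16
x = (1×29×9 + 9×20×16) mod 580 = 241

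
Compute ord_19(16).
9

19 is prime, so ord(16) divides φ(19) = 18.
Divisors of 18: 1, 2, 3, 6, 9, 18.
Repeated squaring: 16^1 ≡ 16, 16^2 ≡ 9, 16^4 ≡ 5, 16^8 ≡ 6, 16^16 ≡ 17 (mod 19).
Test 16^d mod 19 for each divisor d in increasing order:
16^1 ≡ 16
16^2 ≡ 9
16^3 = 16^2·16^1 ≡ 11
16^6 = 16^4·16^2 ≡ 7
16^9 = 16^8·16^1 ≡ 1  ← first divisor giving 1
The order is 9.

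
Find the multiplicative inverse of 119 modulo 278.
271

gcd(119, 278) = 1, so the inverse exists.
Extended Euclidean algorithm on (278, 119):
278 = 2 × 119 + 40  ⟹  40 = (1)·278 + (-2)·119
119 = 2 × 40 + 39  ⟹  39 = (-2)·278 + (5)·119
40 = 1 × 39 + 1  ⟹  1 = (3)·278 + (-7)·119
So (-7)·119 ≡ 1 (mod 278), i.e. 119^(-1) ≡ -7 ≡ 271 (mod 278).
Check: 119 × 271 = 32249 ≡ 1 (mod 278)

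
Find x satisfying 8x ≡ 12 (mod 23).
x ≡ 13 (mod 23)

gcd(8, 23) = 1, which divides 12, so solutions exist.
Find 8^(-1) mod 23 by the extended Euclidean algorithm:
23 = 2 × 8 + 7  ⟹  7 = (1)·23 + (-2)·8
8 = 1 × 7 + 1  ⟹  1 = (-1)·23 + (3)·8
So (3)·8 ≡ 1 (mod 23), i.e. 8^(-1) ≡ 3 (mod 23).
x ≡ 3 × 12 = 36 ≡ 13 (mod 23).
Check: 8 × 13 = 104 ≡ 12 (mod 23).
Unique solution: x ≡ 13 (mod 23)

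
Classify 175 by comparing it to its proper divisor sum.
deficient

Proper divisors of 175: sum = 1 + 5 + 7 + 25 + 35 = 73
Since 73 < 175, 175 is deficient.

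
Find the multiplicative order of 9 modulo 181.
45

181 is prime, so ord(9) divides φ(181) = 180.
Divisors of 180: 1, 2, 3, 4, 5, 6, 9, 10, 12, 15, 18, 20, 30, 36, 45, 60, 90, 180.
Repeated squaring: 9^1 ≡ 9, 9^2 ≡ 81, 9^4 ≡ 45, 9^8 ≡ 34, 9^16 ≡ 70, 9^32 ≡ 13, 9^64 ≡ 169, 9^128 ≡ 144 (mod 181).
Test 9^d mod 181 for each divisor d in increasing order:
9^1 ≡ 9
9^2 ≡ 81
9^3 = 9^2·9^1 ≡ 5
9^4 ≡ 45
9^5 = 9^4·9^1 ≡ 43
9^6 = 9^4·9^2 ≡ 25
9^9 = 9^8·9^1 ≡ 125
9^10 = 9^8·9^2 ≡ 39
9^12 = 9^8·9^4 ≡ 82
9^15 = 9^8·9^4·9^2·9^1 ≡ 48
9^18 = 9^16·9^2 ≡ 59
9^20 = 9^16·9^4 ≡ 73
9^30 = 9^16·9^8·9^4·9^2 ≡ 132
9^36 = 9^32·9^4 ≡ 42
9^45 = 9^32·9^8·9^4·9^1 ≡ 1  ← first divisor giving 1
The order is 45.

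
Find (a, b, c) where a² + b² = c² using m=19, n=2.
(357, 76, 365)

Euclid's formula: a = m² - n², b = 2mn, c = m² + n²
m = 19, n = 2
a = 19² - 2² = 361 - 4 = 357
b = 2 × 19 × 2 = 76
c = 19² + 2² = 361 + 4 = 365
Verification: 357² + 76² = 127449 + 5776 = 133225 = 365² ✓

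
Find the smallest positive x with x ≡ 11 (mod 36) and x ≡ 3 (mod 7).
227

Using Chinese Remainder Theorem:
M = 36 × 7 = 252
M1 = 7, M2 = 36
y1 = 7^(-1) mod 36 = 31
y2 = 36^(-1) mod 7 = 1
x = (11×7×31 + 3×36×1) mod 252 = 227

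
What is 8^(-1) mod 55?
7

gcd(8, 55) = 1, so the inverse exists.
Extended Euclidean algorithm on (55, 8):
55 = 6 × 8 + 7  ⟹  7 = (1)·55 + (-6)·8
8 = 1 × 7 + 1  ⟹  1 = (-1)·55 + (7)·8
So (7)·8 ≡ 1 (mod 55), i.e. 8^(-1) ≡ 7 (mod 55).
Check: 8 × 7 = 56 ≡ 1 (mod 55)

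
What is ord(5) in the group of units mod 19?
9

19 is prime, so ord(5) divides φ(19) = 18.
Divisors of 18: 1, 2, 3, 6, 9, 18.
Repeated squaring: 5^1 ≡ 5, 5^2 ≡ 6, 5^4 ≡ 17, 5^8 ≡ 4, 5^16 ≡ 16 (mod 19).
Test 5^d mod 19 for each divisor d in increasing order:
5^1 ≡ 5
5^2 ≡ 6
5^3 = 5^2·5^1 ≡ 11
5^6 = 5^4·5^2 ≡ 7
5^9 = 5^8·5^1 ≡ 1  ← first divisor giving 1
The order is 9.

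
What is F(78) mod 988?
616

Matrix identity: Q^n = [[F_(n+1), F_n], [F_n, F_(n-1)]] with Q = [[1,1],[1,0]].
n = 78 = 1001110₂. Square-and-multiply, entries mod 988:
Q^1 = [[1,1],[1,0]]
Q^2 = (Q^1)² = [[2,1],[1,1]]
Q^4 = (Q^2)² = [[5,3],[3,2]]
Q^9 = (Q^4)²·Q = [[55,34],[34,21]]
Q^19 = (Q^9)²·Q = [[837,229],[229,608]]
Q^39 = (Q^19)²·Q = [[79,154],[154,913]]
Q^78 = (Q^39)² = [[317,616],[616,689]]
F_78 mod 988 = Q^78[0][1] = 616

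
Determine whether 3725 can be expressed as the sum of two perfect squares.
2² + 61² (a=2, b=61)

Factorization: 3725 = 5^2 × 149
By Fermat: n is sum of two squares iff every prime p ≡ 3 (mod 4) appears to even power.
All primes ≡ 3 (mod 4) appear to even power.
Search a = 0, 1, 2, … for 3725 - a² a perfect square: first hit at a = 2: 3725 - 4 = 3721 = 61².
3725 = 2² + 61² = 4 + 3721 ✓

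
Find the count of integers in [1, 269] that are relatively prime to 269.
268

269 = 269
φ(n) = n × ∏(1 - 1/p) for each prime p dividing n
φ(269) = 269 × (1 - 1/269) = 268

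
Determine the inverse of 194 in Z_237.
11

gcd(194, 237) = 1, so the inverse exists.
Extended Euclidean algorithm on (237, 194):
237 = 1 × 194 + 43  ⟹  43 = (1)·237 + (-1)·194
194 = 4 × 43 + 22  ⟹  22 = (-4)·237 + (5)·194
43 = 1 × 22 + 21  ⟹  21 = (5)·237 + (-6)·194
22 = 1 × 21 + 1  ⟹  1 = (-9)·237 + (11)·194
So (11)·194 ≡ 1 (mod 237), i.e. 194^(-1) ≡ 11 (mod 237).
Check: 194 × 11 = 2134 ≡ 1 (mod 237)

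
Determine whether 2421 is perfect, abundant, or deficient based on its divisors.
deficient

Proper divisors of 2421: sum = 1 + 3 + 9 + 269 + 807 = 1089
Since 1089 < 2421, 2421 is deficient.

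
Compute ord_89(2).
11

89 is prime, so ord(2) divides φ(89) = 88.
Divisors of 88: 1, 2, 4, 8, 11, 22, 44, 88.
Repeated squaring: 2^1 ≡ 2, 2^2 ≡ 4, 2^4 ≡ 16, 2^8 ≡ 78, 2^16 ≡ 32, 2^32 ≡ 45, 2^64 ≡ 67 (mod 89).
Test 2^d mod 89 for each divisor d in increasing order:
2^1 ≡ 2
2^2 ≡ 4
2^4 ≡ 16
2^8 ≡ 78
2^11 = 2^8·2^2·2^1 ≡ 1  ← first divisor giving 1
The order is 11.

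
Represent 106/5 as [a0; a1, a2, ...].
[21; 5]

Euclidean algorithm steps:
106 = 21 × 5 + 1
5 = 5 × 1 + 0
Continued fraction: [21; 5]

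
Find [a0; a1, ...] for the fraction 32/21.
[1; 1, 1, 10]

Euclidean algorithm steps:
32 = 1 × 21 + 11
21 = 1 × 11 + 10
11 = 1 × 10 + 1
10 = 10 × 1 + 0
Continued fraction: [1; 1, 1, 10]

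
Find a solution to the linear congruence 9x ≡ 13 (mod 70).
x ≡ 17 (mod 70)

gcd(9, 70) = 1, which divides 13, so solutions exist.
Find 9^(-1) mod 70 by the extended Euclidean algorithm:
70 = 7 × 9 + 7  ⟹  7 = (1)·70 + (-7)·9
9 = 1 × 7 + 2  ⟹  2 = (-1)·70 + (8)·9
7 = 3 × 2 + 1  ⟹  1 = (4)·70 + (-31)·9
So (-31)·9 ≡ 1 (mod 70), i.e. 9^(-1) ≡ -31 ≡ 39 (mod 70).
x ≡ 39 × 13 = 507 ≡ 17 (mod 70).
Check: 9 × 17 = 153 ≡ 13 (mod 70).
Unique solution: x ≡ 17 (mod 70)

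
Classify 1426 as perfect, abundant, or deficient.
deficient

Proper divisors of 1426: sum = 1 + 2 + 23 + 31 + 46 + 62 + 713 = 878
Since 878 < 1426, 1426 is deficient.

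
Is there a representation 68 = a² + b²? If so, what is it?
2² + 8² (a=2, b=8)

Factorization: 68 = 2^2 × 17
By Fermat: n is sum of two squares iff every prime p ≡ 3 (mod 4) appears to even power.
All primes ≡ 3 (mod 4) appear to even power.
Search a = 0, 1, 2, … for 68 - a² a perfect square: first hit at a = 2: 68 - 4 = 64 = 8².
68 = 2² + 8² = 4 + 64 ✓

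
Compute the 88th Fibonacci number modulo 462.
21

Matrix identity: Q^n = [[F_(n+1), F_n], [F_n, F_(n-1)]] with Q = [[1,1],[1,0]].
n = 88 = 1011000₂. Square-and-multiply, entries mod 462:
Q^1 = [[1,1],[1,0]]
Q^2 = (Q^1)² = [[2,1],[1,1]]
Q^5 = (Q^2)²·Q = [[8,5],[5,3]]
Q^11 = (Q^5)²·Q = [[144,89],[89,55]]
Q^22 = (Q^11)² = [[13,155],[155,320]]
Q^44 = (Q^22)² = [[170,333],[333,299]]
Q^88 = (Q^44)² = [[265,21],[21,244]]
F_88 mod 462 = Q^88[0][1] = 21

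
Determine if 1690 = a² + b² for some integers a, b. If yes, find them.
3² + 41² (a=3, b=41)

Factorization: 1690 = 2 × 5 × 13^2
By Fermat: n is sum of two squares iff every prime p ≡ 3 (mod 4) appears to even power.
All primes ≡ 3 (mod 4) appear to even power.
Search a = 0, 1, 2, … for 1690 - a² a perfect square: first hit at a = 3: 1690 - 9 = 1681 = 41².
1690 = 3² + 41² = 9 + 1681 ✓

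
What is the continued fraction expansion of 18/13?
[1; 2, 1, 1, 2]

Euclidean algorithm steps:
18 = 1 × 13 + 5
13 = 2 × 5 + 3
5 = 1 × 3 + 2
3 = 1 × 2 + 1
2 = 2 × 1 + 0
Continued fraction: [1; 2, 1, 1, 2]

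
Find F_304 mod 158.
137

Matrix identity: Q^n = [[F_(n+1), F_n], [F_n, F_(n-1)]] with Q = [[1,1],[1,0]].
n = 304 = 100110000₂. Square-and-multiply, entries mod 158:
Q^1 = [[1,1],[1,0]]
Q^2 = (Q^1)² = [[2,1],[1,1]]
Q^4 = (Q^2)² = [[5,3],[3,2]]
Q^9 = (Q^4)²·Q = [[55,34],[34,21]]
Q^19 = (Q^9)²·Q = [[129,73],[73,56]]
Q^38 = (Q^19)² = [[8,75],[75,91]]
Q^76 = (Q^38)² = [[1,157],[157,2]]
Q^152 = (Q^76)² = [[2,155],[155,5]]
Q^304 = (Q^152)² = [[13,137],[137,34]]
F_304 mod 158 = Q^304[0][1] = 137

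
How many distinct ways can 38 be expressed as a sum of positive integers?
26015

p(n) counts ways to write n as a sum of positive integers (order ignored).
Euler's pentagonal recurrence: p(k) = p(k-1) + p(k-2) - p(k-5) - p(k-7) + p(k-12) + p(k-15) - ... (offsets j(3j∓1)/2, signs ++--, p(0)=1, p(<0)=0).
DP table for k = 0..37: p(0)=1, p(1)=1, p(2)=2, p(3)=3, p(4)=5, p(5)=7, p(6)=11, p(7)=15, p(8)=22, p(9)=30, p(10)=42, p(11)=56, p(12)=77, p(13)=101, p(14)=135, p(15)=176, p(16)=231, p(17)=297, p(18)=385, p(19)=490, p(20)=627, p(21)=792, p(22)=1002, p(23)=1255, p(24)=1575, p(25)=1958, p(26)=2436, p(27)=3010, p(28)=3718, p(29)=4565, p(30)=5604, p(31)=6842, p(32)=8349, p(33)=10143, p(34)=12310, p(35)=14883, p(36)=17977, p(37)=21637.
Final step: p(38) = p(37) + p(36) - p(33) - p(31) + p(26) + p(23) - p(16) - p(12) + p(3)
= 21637 + 17977 - 10143 - 6842 + 2436 + 1255 - 231 - 77 + 3
= 26015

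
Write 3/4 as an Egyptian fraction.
1/2 + 1/4

Greedy algorithm:
3/4: ceiling(4/3) = 2, use 1/2
1/4: ceiling(4/1) = 4, use 1/4
Result: 3/4 = 1/2 + 1/4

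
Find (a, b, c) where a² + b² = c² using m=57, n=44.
(1313, 5016, 5185)

Euclid's formula: a = m² - n², b = 2mn, c = m² + n²
m = 57, n = 44
a = 57² - 44² = 3249 - 1936 = 1313
b = 2 × 57 × 44 = 5016
c = 57² + 44² = 3249 + 1936 = 5185
Verification: 1313² + 5016² = 1723969 + 25160256 = 26884225 = 5185² ✓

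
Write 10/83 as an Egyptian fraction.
1/9 + 1/107 + 1/39965 + 1/3194362485

Greedy algorithm:
10/83: ceiling(83/10) = 9, use 1/9
7/747: ceiling(747/7) = 107, use 1/107
2/79929: ceiling(79929/2) = 39965, use 1/39965
1/3194362485: ceiling(3194362485/1) = 3194362485, use 1/3194362485
Result: 10/83 = 1/9 + 1/107 + 1/39965 + 1/3194362485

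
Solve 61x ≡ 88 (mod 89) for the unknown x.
x ≡ 35 (mod 89)

gcd(61, 89) = 1, which divides 88, so solutions exist.
Find 61^(-1) mod 89 by the extended Euclidean algorithm:
89 = 1 × 61 + 28  ⟹  28 = (1)·89 + (-1)·61
61 = 2 × 28 + 5  ⟹  5 = (-2)·89 + (3)·61
28 = 5 × 5 + 3  ⟹  3 = (11)·89 + (-16)·61
5 = 1 × 3 + 2  ⟹  2 = (-13)·89 + (19)·61
3 = 1 × 2 + 1  ⟹  1 = (24)·89 + (-35)·61
So (-35)·61 ≡ 1 (mod 89), i.e. 61^(-1) ≡ -35 ≡ 54 (mod 89).
x ≡ 54 × 88 = 4752 ≡ 35 (mod 89).
Check: 61 × 35 = 2135 ≡ 88 (mod 89).
Unique solution: x ≡ 35 (mod 89)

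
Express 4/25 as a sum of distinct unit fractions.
1/7 + 1/59 + 1/5163 + 1/53307975

Greedy algorithm:
4/25: ceiling(25/4) = 7, use 1/7
3/175: ceiling(175/3) = 59, use 1/59
2/10325: ceiling(10325/2) = 5163, use 1/5163
1/53307975: ceiling(53307975/1) = 53307975, use 1/53307975
Result: 4/25 = 1/7 + 1/59 + 1/5163 + 1/53307975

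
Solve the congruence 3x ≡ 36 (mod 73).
x ≡ 12 (mod 73)

gcd(3, 73) = 1, which divides 36, so solutions exist.
Find 3^(-1) mod 73 by the extended Euclidean algorithm:
73 = 24 × 3 + 1  ⟹  1 = (1)·73 + (-24)·3
So (-24)·3 ≡ 1 (mod 73), i.e. 3^(-1) ≡ -24 ≡ 49 (mod 73).
x ≡ 49 × 36 = 1764 ≡ 12 (mod 73).
Check: 3 × 12 = 36 ≡ 36 (mod 73).
Unique solution: x ≡ 12 (mod 73)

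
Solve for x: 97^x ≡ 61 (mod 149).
146

Baby-step giant-step with step n = ⌈√149⌉ = 13.
Baby steps 97^j mod 149 (j:value) for j=0..12: 0:1, 1:97, 2:22, 3:48, 4:37, 5:13, 6:69, 7:137, 8:28, 9:34, 10:20, 11:3, 12:142.
Giant-step multiplier: 97^(-13) ≡ 97^(148-13) = 97^135 ≡ 70 (mod 149).
Giant steps γ_i = 61·70^i mod 149: γ_0=61, γ_1=98, γ_2=6, γ_3=122, γ_4=47, γ_5=12, γ_6=95, γ_7=94, γ_8=24, γ_9=41, γ_10=39, γ_11=48 (in table at j=3).
x = i·n + j = 11·13 + 3 = 146.
Check: 97^146 ≡ 61 (mod 149).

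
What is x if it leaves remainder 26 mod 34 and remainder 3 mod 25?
128

Using Chinese Remainder Theorem:
M = 34 × 25 = 850
M1 = 25, M2 = 34
y1 = 25^(-1) mod 34 = 15
y2 = 34^(-1) mod 25 = 14
x = (26×25×15 + 3×34×14) mod 850 = 128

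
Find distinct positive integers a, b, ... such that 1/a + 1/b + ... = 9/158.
1/18 + 1/711

Greedy algorithm:
9/158: ceiling(158/9) = 18, use 1/18
1/711: ceiling(711/1) = 711, use 1/711
Result: 9/158 = 1/18 + 1/711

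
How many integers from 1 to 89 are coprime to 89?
88

89 = 89
φ(n) = n × ∏(1 - 1/p) for each prime p dividing n
φ(89) = 89 × (1 - 1/89) = 88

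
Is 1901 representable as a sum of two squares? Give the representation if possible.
26² + 35² (a=26, b=35)

Factorization: 1901 = 1901
By Fermat: n is sum of two squares iff every prime p ≡ 3 (mod 4) appears to even power.
All primes ≡ 3 (mod 4) appear to even power.
Search a = 0, 1, 2, … for 1901 - a² a perfect square: first hit at a = 26: 1901 - 676 = 1225 = 35².
1901 = 26² + 35² = 676 + 1225 ✓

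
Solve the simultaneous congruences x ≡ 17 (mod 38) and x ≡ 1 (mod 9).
55

Using Chinese Remainder Theorem:
M = 38 × 9 = 342
M1 = 9, M2 = 38
y1 = 9^(-1) mod 38 = 17
y2 = 38^(-1) mod 9 = 5
x = (17×9×17 + 1×38×5) mod 342 = 55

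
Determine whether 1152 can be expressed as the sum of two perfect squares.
24² + 24² (a=24, b=24)

Factorization: 1152 = 2^7 × 3^2
By Fermat: n is sum of two squares iff every prime p ≡ 3 (mod 4) appears to even power.
All primes ≡ 3 (mod 4) appear to even power.
Search a = 0, 1, 2, … for 1152 - a² a perfect square: first hit at a = 24: 1152 - 576 = 576 = 24².
1152 = 24² + 24² = 576 + 576 ✓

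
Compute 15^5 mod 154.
1

Repeated squaring. Binary of 5 = 101.
15^1 ≡ 15 (mod 154); 15^2 ≡ 71 (mod 154); 15^4 ≡ 113 (mod 154)
15^5 = 15^1 × 15^4 ≡ 1 (mod 154)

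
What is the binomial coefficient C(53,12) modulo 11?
3

Using Lucas' theorem:
Write n=53 and k=12 in base 11:
n in base 11: [4, 9]
k in base 11: [1, 1]
C(53,12) mod 11 = ∏ C(n_i, k_i) mod 11
Digit binomials (mod 11): C(4,1) = 4; C(9,1) = 9
Product: 4 × 9 = 36 ≡ 3 (mod 11)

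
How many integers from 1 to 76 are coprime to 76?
36

76 = 2^2 × 19
φ(n) = n × ∏(1 - 1/p) for each prime p dividing n
φ(76) = 76 × (1 - 1/2) × (1 - 1/19) = 36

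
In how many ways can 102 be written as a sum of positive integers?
241265379

p(n) counts ways to write n as a sum of positive integers (order ignored).
Euler's pentagonal recurrence: p(k) = p(k-1) + p(k-2) - p(k-5) - p(k-7) + p(k-12) + p(k-15) - ... (offsets j(3j∓1)/2, signs ++--, p(0)=1, p(<0)=0).
DP table for k = 0..101: p(0)=1, p(1)=1, p(2)=2, p(3)=3, p(4)=5, p(5)=7, p(6)=11, p(7)=15, p(8)=22, p(9)=30, p(10)=42, p(11)=56, p(12)=77, p(13)=101, p(14)=135, p(15)=176, p(16)=231, p(17)=297, p(18)=385, p(19)=490, p(20)=627, p(21)=792, p(22)=1002, p(23)=1255, p(24)=1575, p(25)=1958, p(26)=2436, p(27)=3010, p(28)=3718, p(29)=4565, p(30)=5604, p(31)=6842, p(32)=8349, p(33)=10143, p(34)=12310, p(35)=14883, p(36)=17977, p(37)=21637, p(38)=26015, p(39)=31185, p(40)=37338, p(41)=44583, p(42)=53174, p(43)=63261, p(44)=75175, p(45)=89134, p(46)=105558, p(47)=124754, p(48)=147273, p(49)=173525, p(50)=204226, p(51)=239943, p(52)=281589, p(53)=329931, p(54)=386155, p(55)=451276, p(56)=526823, p(57)=614154, p(58)=715220, p(59)=831820, p(60)=966467, p(61)=1121505, p(62)=1300156, p(63)=1505499, p(64)=1741630, p(65)=2012558, p(66)=2323520, p(67)=2679689, p(68)=3087735, p(69)=3554345, p(70)=4087968, p(71)=4697205, p(72)=5392783, p(73)=6185689, p(74)=7089500, p(75)=8118264, p(76)=9289091, p(77)=10619863, p(78)=12132164, p(79)=13848650, p(80)=15796476, p(81)=18004327, p(82)=20506255, p(83)=23338469, p(84)=26543660, p(85)=30167357, p(86)=34262962, p(87)=38887673, p(88)=44108109, p(89)=49995925, p(90)=56634173, p(91)=64112359, p(92)=72533807, p(93)=82010177, p(94)=92669720, p(95)=104651419, p(96)=118114304, p(97)=133230930, p(98)=150198136, p(99)=169229875, p(100)=190569292, p(101)=214481126.
Final step: p(102) = p(101) + p(100) - p(97) - p(95) + p(90) + p(87) - p(80) - p(76) + p(67) + p(62) - p(51) - p(45) + p(32) + p(25) - p(10) - p(2)
= 214481126 + 190569292 - 133230930 - 104651419 + 56634173 + 38887673 - 15796476 - 9289091 + 2679689 + 1300156 - 239943 - 89134 + 8349 + 1958 - 42 - 2
= 241265379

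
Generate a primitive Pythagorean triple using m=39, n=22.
(1037, 1716, 2005)

Euclid's formula: a = m² - n², b = 2mn, c = m² + n²
m = 39, n = 22
a = 39² - 22² = 1521 - 484 = 1037
b = 2 × 39 × 22 = 1716
c = 39² + 22² = 1521 + 484 = 2005
Verification: 1037² + 1716² = 1075369 + 2944656 = 4020025 = 2005² ✓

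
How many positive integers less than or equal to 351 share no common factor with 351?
216

351 = 3^3 × 13
φ(n) = n × ∏(1 - 1/p) for each prime p dividing n
φ(351) = 351 × (1 - 1/3) × (1 - 1/13) = 216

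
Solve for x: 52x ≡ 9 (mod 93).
x ≡ 27 (mod 93)

gcd(52, 93) = 1, which divides 9, so solutions exist.
Find 52^(-1) mod 93 by the extended Euclidean algorithm:
93 = 1 × 52 + 41  ⟹  41 = (1)·93 + (-1)·52
52 = 1 × 41 + 11  ⟹  11 = (-1)·93 + (2)·52
41 = 3 × 11 + 8  ⟹  8 = (4)·93 + (-7)·52
11 = 1 × 8 + 3  ⟹  3 = (-5)·93 + (9)·52
8 = 2 × 3 + 2  ⟹  2 = (14)·93 + (-25)·52
3 = 1 × 2 + 1  ⟹  1 = (-19)·93 + (34)·52
So (34)·52 ≡ 1 (mod 93), i.e. 52^(-1) ≡ 34 (mod 93).
x ≡ 34 × 9 = 306 ≡ 27 (mod 93).
Check: 52 × 27 = 1404 ≡ 9 (mod 93).
Unique solution: x ≡ 27 (mod 93)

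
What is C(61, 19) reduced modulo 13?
11

Using Lucas' theorem:
Write n=61 and k=19 in base 13:
n in base 13: [4, 9]
k in base 13: [1, 6]
C(61,19) mod 13 = ∏ C(n_i, k_i) mod 13
Digit binomials (mod 13): C(4,1) = 4; C(9,6) = 84 ≡ 6
Product: 4 × 6 = 24 ≡ 11 (mod 13)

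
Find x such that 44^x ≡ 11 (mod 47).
13

Baby-step giant-step with step n = ⌈√47⌉ = 7.
Baby steps 44^j mod 47 (j:value) for j=0..6: 0:1, 1:44, 2:9, 3:20, 4:34, 5:39, 6:24.
Giant-step multiplier: 44^(-7) ≡ 44^(46-7) = 44^39 ≡ 15 (mod 47).
Giant steps γ_i = 11·15^i mod 47: γ_0=11, γ_1=24 (in table at j=6).
x = i·n + j = 1·7 + 6 = 13.
Check: 44^13 ≡ 11 (mod 47).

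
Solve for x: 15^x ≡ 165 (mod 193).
28

Baby-step giant-step with step n = ⌈√193⌉ = 14.
Baby steps 15^j mod 193 (j:value) for j=0..13: 0:1, 1:15, 2:32, 3:94, 4:59, 5:113, 6:151, 7:142, 8:7, 9:105, 10:31, 11:79, 12:27, 13:19.
Giant-step multiplier: 15^(-14) ≡ 15^(192-14) = 15^178 ≡ 107 (mod 193).
Giant steps γ_i = 165·107^i mod 193: γ_0=165, γ_1=92, γ_2=1 (in table at j=0).
x = i·n + j = 2·14 + 0 = 28.
Check: 15^28 ≡ 165 (mod 193).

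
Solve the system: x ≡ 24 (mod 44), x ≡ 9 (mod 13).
464

Using Chinese Remainder Theorem:
M = 44 × 13 = 572
M1 = 13, M2 = 44
y1 = 13^(-1) mod 44 = 17
y2 = 44^(-1) mod 13 = 8
x = (24×13×17 + 9×44×8) mod 572 = 464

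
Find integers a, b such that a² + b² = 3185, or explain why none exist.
7² + 56² (a=7, b=56)

Factorization: 3185 = 5 × 7^2 × 13
By Fermat: n is sum of two squares iff every prime p ≡ 3 (mod 4) appears to even power.
All primes ≡ 3 (mod 4) appear to even power.
Search a = 0, 1, 2, … for 3185 - a² a perfect square: first hit at a = 7: 3185 - 49 = 3136 = 56².
3185 = 7² + 56² = 49 + 3136 ✓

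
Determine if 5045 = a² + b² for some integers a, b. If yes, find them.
2² + 71² (a=2, b=71)

Factorization: 5045 = 5 × 1009
By Fermat: n is sum of two squares iff every prime p ≡ 3 (mod 4) appears to even power.
All primes ≡ 3 (mod 4) appear to even power.
Search a = 0, 1, 2, … for 5045 - a² a perfect square: first hit at a = 2: 5045 - 4 = 5041 = 71².
5045 = 2² + 71² = 4 + 5041 ✓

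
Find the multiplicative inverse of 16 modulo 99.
31

gcd(16, 99) = 1, so the inverse exists.
Extended Euclidean algorithm on (99, 16):
99 = 6 × 16 + 3  ⟹  3 = (1)·99 + (-6)·16
16 = 5 × 3 + 1  ⟹  1 = (-5)·99 + (31)·16
So (31)·16 ≡ 1 (mod 99), i.e. 16^(-1) ≡ 31 (mod 99).
Check: 16 × 31 = 496 ≡ 1 (mod 99)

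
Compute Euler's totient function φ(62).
30

62 = 2 × 31
φ(n) = n × ∏(1 - 1/p) for each prime p dividing n
φ(62) = 62 × (1 - 1/2) × (1 - 1/31) = 30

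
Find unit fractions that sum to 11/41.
1/4 + 1/55 + 1/9020

Greedy algorithm:
11/41: ceiling(41/11) = 4, use 1/4
3/164: ceiling(164/3) = 55, use 1/55
1/9020: ceiling(9020/1) = 9020, use 1/9020
Result: 11/41 = 1/4 + 1/55 + 1/9020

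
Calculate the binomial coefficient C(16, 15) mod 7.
2

Using Lucas' theorem:
Write n=16 and k=15 in base 7:
n in base 7: [2, 2]
k in base 7: [2, 1]
C(16,15) mod 7 = ∏ C(n_i, k_i) mod 7
Digit binomials (mod 7): C(2,2) = 1; C(2,1) = 2
Product: 1 × 2 = 2 ≡ 2 (mod 7)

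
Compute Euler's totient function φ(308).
120

308 = 2^2 × 7 × 11
φ(n) = n × ∏(1 - 1/p) for each prime p dividing n
φ(308) = 308 × (1 - 1/2) × (1 - 1/7) × (1 - 1/11) = 120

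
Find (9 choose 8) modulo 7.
2

Using Lucas' theorem:
Write n=9 and k=8 in base 7:
n in base 7: [1, 2]
k in base 7: [1, 1]
C(9,8) mod 7 = ∏ C(n_i, k_i) mod 7
Digit binomials (mod 7): C(1,1) = 1; C(2,1) = 2
Product: 1 × 2 = 2 ≡ 2 (mod 7)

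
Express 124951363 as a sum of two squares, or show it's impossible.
Not possible

Factorization: 124951363 = 61 × 127^3
By Fermat: n is sum of two squares iff every prime p ≡ 3 (mod 4) appears to even power.
Prime(s) ≡ 3 (mod 4) with odd exponent: [(127, 3)]
Therefore 124951363 cannot be expressed as a² + b².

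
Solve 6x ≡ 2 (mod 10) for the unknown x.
x ≡ 2 (mod 5)

gcd(6, 10) = 2, which divides 2, so solutions exist.
Divide through by 2: 3x ≡ 1 (mod 5).
Find 3^(-1) mod 5 by the extended Euclidean algorithm:
5 = 1 × 3 + 2  ⟹  2 = (1)·5 + (-1)·3
3 = 1 × 2 + 1  ⟹  1 = (-1)·5 + (2)·3
So (2)·3 ≡ 1 (mod 5), i.e. 3^(-1) ≡ 2 (mod 5).
x ≡ 2 × 1 = 2 ≡ 2 (mod 5).
Check: 6 × 2 = 12 ≡ 2 (mod 10).
x ≡ 2 (mod 5), giving 2 solutions mod 10.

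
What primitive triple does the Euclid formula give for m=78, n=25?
(5459, 3900, 6709)

Euclid's formula: a = m² - n², b = 2mn, c = m² + n²
m = 78, n = 25
a = 78² - 25² = 6084 - 625 = 5459
b = 2 × 78 × 25 = 3900
c = 78² + 25² = 6084 + 625 = 6709
Verification: 5459² + 3900² = 29800681 + 15210000 = 45010681 = 6709² ✓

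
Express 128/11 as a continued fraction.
[11; 1, 1, 1, 3]

Euclidean algorithm steps:
128 = 11 × 11 + 7
11 = 1 × 7 + 4
7 = 1 × 4 + 3
4 = 1 × 3 + 1
3 = 3 × 1 + 0
Continued fraction: [11; 1, 1, 1, 3]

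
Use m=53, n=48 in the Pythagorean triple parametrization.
(505, 5088, 5113)

Euclid's formula: a = m² - n², b = 2mn, c = m² + n²
m = 53, n = 48
a = 53² - 48² = 2809 - 2304 = 505
b = 2 × 53 × 48 = 5088
c = 53² + 48² = 2809 + 2304 = 5113
Verification: 505² + 5088² = 255025 + 25887744 = 26142769 = 5113² ✓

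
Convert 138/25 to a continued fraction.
[5; 1, 1, 12]

Euclidean algorithm steps:
138 = 5 × 25 + 13
25 = 1 × 13 + 12
13 = 1 × 12 + 1
12 = 12 × 1 + 0
Continued fraction: [5; 1, 1, 12]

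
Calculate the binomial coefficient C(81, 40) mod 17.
11

Using Lucas' theorem:
Write n=81 and k=40 in base 17:
n in base 17: [4, 13]
k in base 17: [2, 6]
C(81,40) mod 17 = ∏ C(n_i, k_i) mod 17
Digit binomials (mod 17): C(4,2) = 6; C(13,6) = 1716 ≡ 16
Product: 6 × 16 = 96 ≡ 11 (mod 17)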